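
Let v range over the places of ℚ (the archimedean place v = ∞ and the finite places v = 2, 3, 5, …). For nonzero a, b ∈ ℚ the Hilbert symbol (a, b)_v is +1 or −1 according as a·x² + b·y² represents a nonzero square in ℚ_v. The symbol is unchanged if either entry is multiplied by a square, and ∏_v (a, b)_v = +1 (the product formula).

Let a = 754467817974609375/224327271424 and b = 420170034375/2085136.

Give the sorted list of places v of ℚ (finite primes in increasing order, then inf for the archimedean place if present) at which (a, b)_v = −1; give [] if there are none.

(a, b) ≡ (488215, 8299655) mod (ℚ^×)²; places V = {2, 3, 5, 7, 13, 17, 19, 29, 37, 41, ∞}.
(a,b)_∞: sgn(488215)=+, sgn(8299655)=+, so +1.
(a,b)_17: α=2, u≡4; β=1, v≡8 (mod 17); (4|17)=+1, (8|17)=+1; sign (−1)^0·+1^1·+1^2 = +1.
(a,b)_37: α=1, u≡32; β=1, v≡4 (mod 37); (32|37)=-1, (4|37)=+1; sign (−1)^0·-1^1·+1^1 = -1.
(a,b)_29: α=1, u≡21; β=1, v≡16 (mod 29); (21|29)=-1, (16|29)=+1; sign (−1)^0·-1^1·+1^1 = -1.
(a,b)_41: α=-2, u≡7; β=0, v≡4 (mod 41); (7|41)=-1, (4|41)=+1; sign (−1)^0·-1^0·+1^-2 = +1.
(a,b)_19: α=-4, u≡15; β=-4, v≡3 (mod 19); (15|19)=-1, (3|19)=-1; sign (−1)^0·-1^-4·-1^-4 = +1.
(a,b)_3: α=4, u≡1; β=4, v≡2 (mod 3); (1|3)=+1, (2|3)=-1; sign (−1)^0·+1^4·-1^4 = +1.
(a,b)_2: α=-10, β=-4; u≡7, v≡7 (mod 8); ε(u)ε(v)=1·1, αω(v)=-10·0, βω(u)=-4·0; sum ≡ 1  ⇒  -1.
(a,b)_5: α=9, u≡2; β=5, v≡1 (mod 5); (2|5)=-1, (1|5)=+1; sign (−1)^0·-1^5·+1^9 = -1.
(a,b)_13: α=3, u≡11; β=1, v≡2 (mod 13); (11|13)=-1, (2|13)=-1; sign (−1)^0·-1^1·-1^3 = +1.
(a,b)_7: α=1, u≡4; β=1, v≡3 (mod 7); (4|7)=+1, (3|7)=-1; sign (−1)^1·+1^1·-1^1 = +1.
(488215, 8299655 / ℚ) ramifies at {2, 5, 29, 37}: a division algebra.

[2, 5, 29, 37]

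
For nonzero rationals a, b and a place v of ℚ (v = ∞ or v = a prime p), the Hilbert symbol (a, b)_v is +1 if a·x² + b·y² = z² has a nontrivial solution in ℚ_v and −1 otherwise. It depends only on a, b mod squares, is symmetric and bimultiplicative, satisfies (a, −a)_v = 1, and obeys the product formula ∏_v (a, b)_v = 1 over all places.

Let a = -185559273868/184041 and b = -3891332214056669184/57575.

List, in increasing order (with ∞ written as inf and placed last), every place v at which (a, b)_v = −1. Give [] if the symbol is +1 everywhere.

(a, b) ≡ (-555427, -43667747) mod (ℚ^×)²; places V = {2, 3, 5, 7, 11, 13, 17, 19, 23, 31, 41, 43, 47, ∞}.
(a,b)_∞: sgn(-555427)=−, sgn(-43667747)=−, so -1.
(a,b)_43: α=0, u≡25; β=1, v≡37 (mod 43); (25|43)=+1, (37|43)=-1; sign (−1)^0·+1^1·-1^0 = +1.
(a,b)_2: α=2, β=12; u≡5, v≡5 (mod 8); ε(u)ε(v)=0·0, αω(v)=2·1, βω(u)=12·1; sum ≡ 0  ⇒  +1.
(a,b)_11: α=-2, u≡7; β=2, v≡9 (mod 11); (7|11)=-1, (9|11)=+1; sign (−1)^0·-1^2·+1^-2 = +1.
(a,b)_17: α=4, u≡12; β=3, v≡1 (mod 17); (12|17)=-1, (1|17)=+1; sign (−1)^0·-1^3·+1^4 = -1.
(a,b)_19: α=1, u≡8; β=2, v≡15 (mod 19); (8|19)=-1, (15|19)=-1; sign (−1)^0·-1^2·-1^1 = -1.
(a,b)_3: α=-2, u≡2; β=4, v≡1 (mod 3); (2|3)=-1, (1|3)=+1; sign (−1)^0·-1^4·+1^-2 = +1.
(a,b)_31: α=1, u≡16; β=1, v≡24 (mod 31); (16|31)=+1, (24|31)=-1; sign (−1)^1·+1^1·-1^1 = +1.
(a,b)_13: α=-2, u≡11; β=0, v≡5 (mod 13); (11|13)=-1, (5|13)=-1; sign (−1)^0·-1^0·-1^-2 = +1.
(a,b)_23: α=1, u≡12; β=0, v≡7 (mod 23); (12|23)=+1, (7|23)=-1; sign (−1)^0·+1^0·-1^1 = -1.
(a,b)_7: α=0, u≡1; β=-2, v≡5 (mod 7); (1|7)=+1, (5|7)=-1; sign (−1)^0·+1^-2·-1^0 = +1.
(a,b)_41: α=1, u≡34; β=1, v≡39 (mod 41); (34|41)=-1, (39|41)=+1; sign (−1)^0·-1^1·+1^1 = -1.
(a,b)_47: α=0, u≡46; β=-1, v≡28 (mod 47); (46|47)=-1, (28|47)=+1; sign (−1)^0·-1^-1·+1^0 = -1.
(a,b)_5: α=0, u≡2; β=-2, v≡2 (mod 5); (2|5)=-1, (2|5)=-1; sign (−1)^0·-1^-2·-1^0 = +1.
|Ram(-555427, -43667747)| = 6, even; anisotropic at {17, 19, 23, 41, 47, ∞}.

[17, 19, 23, 41, 47, inf]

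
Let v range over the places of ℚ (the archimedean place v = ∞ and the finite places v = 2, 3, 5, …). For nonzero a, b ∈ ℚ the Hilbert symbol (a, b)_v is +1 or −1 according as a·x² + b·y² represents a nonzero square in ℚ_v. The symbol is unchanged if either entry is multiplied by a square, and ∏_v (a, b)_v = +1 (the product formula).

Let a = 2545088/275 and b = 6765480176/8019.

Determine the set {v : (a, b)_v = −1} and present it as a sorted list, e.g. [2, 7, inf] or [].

Mod squares: a ≡ 437437, b ≡ 1937221. Check v ∈ {∞, 2, 3, 5, 7, 11, 13, 19, 23, 31}.
v=31: a=31^0·(≡3), b=31^1·(≡13) mod 31; (3|31)=-1, (13|31)=-1; (−1)^{0·1·15}·(-1)^1·(-1)^0 = -1.
v=3: a=3^0·(≡1), b=3^-6·(≡1) mod 3; (1|3)=+1, (1|3)=+1; (−1)^{0·-6·1}·(+1)^-6·(+1)^0 = +1.
v=11: a=11^-1·(≡6), b=11^-1·(≡5) mod 11; (6|11)=-1, (5|11)=+1; (−1)^{-1·-1·5}·(-1)^-1·(+1)^-1 = +1.
v=19: a=19^1·(≡15), b=19^1·(≡6) mod 19; (15|19)=-1, (6|19)=+1; (−1)^{1·1·9}·(-1)^1·(+1)^1 = +1.
v=2: v_2(a)=6, v_2(b)=4; units ≡ 5, 5 (mod 8); ε·ε+αω+βω = 0·0+6·1+4·1 ≡ 0  ⇒  (a,b)_2 = +1.
v=7: a=7^1·(≡2), b=7^4·(≡6) mod 7; (2|7)=+1, (6|7)=-1; (−1)^{1·4·3}·(+1)^4·(-1)^1 = -1.
v=13: a=13^1·(≡11), b=13^1·(≡6) mod 13; (11|13)=-1, (6|13)=-1; (−1)^{1·1·6}·(-1)^1·(-1)^1 = +1.
v=∞: 437437 > 0 and 1937221 > 0  ⇒  (a,b)_∞ = +1.
v=23: a=23^1·(≡20), b=23^1·(≡13) mod 23; (20|23)=-1, (13|23)=+1; (−1)^{1·1·11}·(-1)^1·(+1)^1 = +1.
v=5: a=5^-2·(≡3), b=5^0·(≡4) mod 5; (3|5)=-1, (4|5)=+1; (−1)^{-2·0·2}·(-1)^0·(+1)^-2 = +1.
|Ram(437437, 1937221)| = 2, even; anisotropic at {7, 31}.

[7, 31]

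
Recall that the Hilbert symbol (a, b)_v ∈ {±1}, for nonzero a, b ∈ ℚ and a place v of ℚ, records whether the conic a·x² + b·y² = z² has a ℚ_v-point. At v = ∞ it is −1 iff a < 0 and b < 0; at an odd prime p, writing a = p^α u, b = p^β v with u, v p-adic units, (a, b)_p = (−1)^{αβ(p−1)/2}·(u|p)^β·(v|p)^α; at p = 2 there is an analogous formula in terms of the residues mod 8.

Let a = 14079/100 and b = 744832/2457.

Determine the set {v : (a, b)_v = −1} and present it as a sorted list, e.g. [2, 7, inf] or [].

(a, b) ≡ (39, 6006) mod (ℚ^×)²; places V = {2, 3, 5, 7, 11, 13, 19, 23, ∞}.
(a,b)_19: α=2, u≡4; β=0, v≡18 (mod 19); (4|19)=+1, (18|19)=-1; sign (−1)^0·+1^0·-1^2 = +1.
(a,b)_3: α=1, u≡1; β=-3, v≡1 (mod 3); (1|3)=+1, (1|3)=+1; sign (−1)^1·+1^-3·+1^1 = -1.
(a,b)_13: α=1, u≡12; β=-1, v≡7 (mod 13); (12|13)=+1, (7|13)=-1; sign (−1)^0·+1^-1·-1^1 = -1.
(a,b)_5: α=-2, u≡1; β=0, v≡1 (mod 5); (1|5)=+1, (1|5)=+1; sign (−1)^0·+1^0·+1^-2 = +1.
(a,b)_23: α=0, u≡9; β=2, v≡16 (mod 23); (9|23)=+1, (16|23)=+1; sign (−1)^0·+1^2·+1^0 = +1.
(a,b)_7: α=0, u≡1; β=-1, v≡4 (mod 7); (1|7)=+1, (4|7)=+1; sign (−1)^0·+1^-1·+1^0 = +1.
(a,b)_11: α=0, u≡10; β=1, v≡10 (mod 11); (10|11)=-1, (10|11)=-1; sign (−1)^0·-1^1·-1^0 = -1.
(a,b)_2: α=-2, β=7; u≡7, v≡3 (mod 8); ε(u)ε(v)=1·1, αω(v)=-2·1, βω(u)=7·0; sum ≡ 1  ⇒  -1.
(a,b)_∞: sgn(39)=+, sgn(6006)=+, so +1.
Ram(39, 6006) = {2, 3, 11, 13}; no ℚ_2-point on the conic.

[2, 3, 11, 13]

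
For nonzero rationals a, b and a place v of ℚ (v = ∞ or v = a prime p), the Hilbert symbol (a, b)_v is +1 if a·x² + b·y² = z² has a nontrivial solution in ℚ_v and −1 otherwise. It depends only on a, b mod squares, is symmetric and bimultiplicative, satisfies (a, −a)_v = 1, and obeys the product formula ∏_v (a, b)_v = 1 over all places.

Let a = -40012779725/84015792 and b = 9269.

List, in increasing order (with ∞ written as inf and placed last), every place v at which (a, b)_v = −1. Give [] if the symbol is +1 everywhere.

(a, b) ≡ (-87, 9269) mod (ℚ^×)²; places V = {2, 3, 5, 7, 13, 17, 19, 23, 29, 31, ∞}.
(a,b)_23: α=2, u≡22; β=1, v≡12 (mod 23); (22|23)=-1, (12|23)=+1; sign (−1)^0·-1^1·+1^2 = -1.
(a,b)_3: α=-7, u≡1; β=0, v≡2 (mod 3); (1|3)=+1, (2|3)=-1; sign (−1)^0·+1^0·-1^-7 = -1.
(a,b)_19: α=2, u≡10; β=0, v≡16 (mod 19); (10|19)=-1, (16|19)=+1; sign (−1)^0·-1^0·+1^2 = +1.
(a,b)_29: α=1, u≡27; β=0, v≡18 (mod 29); (27|29)=-1, (18|29)=-1; sign (−1)^0·-1^0·-1^1 = -1.
(a,b)_7: α=-4, u≡2; β=0, v≡1 (mod 7); (2|7)=+1, (1|7)=+1; sign (−1)^0·+1^0·+1^-4 = +1.
(a,b)_2: α=-4, β=0; u≡1, v≡5 (mod 8); ε(u)ε(v)=0·0, αω(v)=-4·1, βω(u)=0·0; sum ≡ 0  ⇒  +1.
(a,b)_∞: sgn(-87)=−, sgn(9269)=+, so +1.
(a,b)_13: α=0, u≡10; β=1, v≡11 (mod 13); (10|13)=+1, (11|13)=-1; sign (−1)^0·+1^1·-1^0 = +1.
(a,b)_17: α=2, u≡2; β=0, v≡4 (mod 17); (2|17)=+1, (4|17)=+1; sign (−1)^0·+1^0·+1^2 = +1.
(a,b)_5: α=2, u≡3; β=0, v≡4 (mod 5); (3|5)=-1, (4|5)=+1; sign (−1)^0·-1^0·+1^2 = +1.
(a,b)_31: α=0, u≡30; β=1, v≡20 (mod 31); (30|31)=-1, (20|31)=+1; sign (−1)^0·-1^1·+1^0 = -1.
Ram(-87, 9269) = {3, 23, 29, 31}; no ℚ_3-point on the conic.

[3, 23, 29, 31]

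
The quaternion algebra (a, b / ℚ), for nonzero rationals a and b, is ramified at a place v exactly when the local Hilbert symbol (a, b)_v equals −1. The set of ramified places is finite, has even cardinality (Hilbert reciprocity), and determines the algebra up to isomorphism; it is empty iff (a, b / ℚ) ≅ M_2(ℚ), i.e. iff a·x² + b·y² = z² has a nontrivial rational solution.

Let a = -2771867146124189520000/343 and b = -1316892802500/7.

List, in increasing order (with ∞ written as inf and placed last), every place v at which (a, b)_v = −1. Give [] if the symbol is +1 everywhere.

[3, 11, 17, inf]

(a, b) ≡ (-13566, -3927) mod (ℚ^×)²; places V = {2, 3, 5, 7, 11, 17, 19, ∞}.
(a,b)_∞: sgn(-13566)=−, sgn(-3927)=−, so -1.
(a,b)_3: α=5, u≡2; β=3, v≡2 (mod 3); (2|3)=-1, (2|3)=-1; sign (−1)^1·-1^3·-1^5 = -1.
(a,b)_7: α=-3, u≡1; β=-1, v≡5 (mod 7); (1|7)=+1, (5|7)=-1; sign (−1)^1·+1^-1·-1^-3 = +1.
(a,b)_11: α=4, u≡2; β=1, v≡8 (mod 11); (2|11)=-1, (8|11)=-1; sign (−1)^0·-1^1·-1^4 = -1.
(a,b)_2: α=7, β=2; u≡1, v≡1 (mod 8); ε(u)ε(v)=0·0, αω(v)=7·0, βω(u)=2·0; sum ≡ 0  ⇒  +1.
(a,b)_19: α=3, u≡18; β=2, v≡7 (mod 19); (18|19)=-1, (7|19)=+1; sign (−1)^0·-1^2·+1^3 = +1.
(a,b)_17: α=5, u≡16; β=3, v≡10 (mod 17); (16|17)=+1, (10|17)=-1; sign (−1)^0·+1^3·-1^5 = -1.
(a,b)_5: α=4, u≡1; β=4, v≡3 (mod 5); (1|5)=+1, (3|5)=-1; sign (−1)^0·+1^4·-1^4 = +1.
|Ram(-13566, -3927)| = 4, even; anisotropic at {3, 11, 17, ∞}.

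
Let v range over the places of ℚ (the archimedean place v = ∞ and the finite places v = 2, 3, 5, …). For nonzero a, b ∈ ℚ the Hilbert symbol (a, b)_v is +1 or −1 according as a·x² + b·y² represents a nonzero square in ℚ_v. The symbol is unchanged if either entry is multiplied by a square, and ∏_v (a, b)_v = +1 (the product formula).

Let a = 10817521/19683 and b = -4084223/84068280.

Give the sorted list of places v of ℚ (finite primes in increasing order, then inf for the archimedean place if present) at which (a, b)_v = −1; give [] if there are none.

[3, 5]

(a, b) ≡ (3, -4290) mod (ℚ^×)²; places V = {2, 3, 5, 11, 13, 23, 31, ∞}.
(a,b)_23: α=2, u≡18; β=0, v≡10 (mod 23); (18|23)=+1, (10|23)=-1; sign (−1)^0·+1^0·-1^2 = +1.
(a,b)_3: α=-9, u≡1; β=-7, v≡1 (mod 3); (1|3)=+1, (1|3)=+1; sign (−1)^1·+1^-7·+1^-9 = -1.
(a,b)_5: α=0, u≡2; β=-1, v≡2 (mod 5); (2|5)=-1, (2|5)=-1; sign (−1)^0·-1^-1·-1^0 = -1.
(a,b)_∞: sgn(3)=+, sgn(-4290)=−, so +1.
(a,b)_11: α=2, u≡1; β=1, v≡10 (mod 11); (1|11)=+1, (10|11)=-1; sign (−1)^0·+1^1·-1^2 = +1.
(a,b)_13: α=2, u≡10; β=5, v≡8 (mod 13); (10|13)=+1, (8|13)=-1; sign (−1)^0·+1^5·-1^2 = +1.
(a,b)_2: α=0, β=-3; u≡3, v≡7 (mod 8); ε(u)ε(v)=1·1, αω(v)=0·0, βω(u)=-3·1; sum ≡ 0  ⇒  +1.
(a,b)_31: α=0, u≡11; β=-2, v≡2 (mod 31); (11|31)=-1, (2|31)=+1; sign (−1)^0·-1^-2·+1^0 = +1.
Ram(3, -4290) = {3, 5}; no ℚ_3-point on the conic.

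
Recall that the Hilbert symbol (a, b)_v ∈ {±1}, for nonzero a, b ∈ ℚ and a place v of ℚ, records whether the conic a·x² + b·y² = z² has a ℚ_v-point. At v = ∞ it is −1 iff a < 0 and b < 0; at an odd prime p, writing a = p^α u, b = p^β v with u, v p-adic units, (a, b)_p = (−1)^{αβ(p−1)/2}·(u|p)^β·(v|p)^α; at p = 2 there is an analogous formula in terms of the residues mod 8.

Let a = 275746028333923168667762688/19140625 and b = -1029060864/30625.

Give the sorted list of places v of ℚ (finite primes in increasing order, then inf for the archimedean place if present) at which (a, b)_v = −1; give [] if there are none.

(a, b) ≡ (260391703, -446641) mod (ℚ^×)²; places V = {2, 3, 5, 7, 11, 13, 17, 43, 47, 53, ∞}.
(a,b)_13: α=3, u≡4; β=1, v≡11 (mod 13); (4|13)=+1, (11|13)=-1; sign (−1)^0·+1^1·-1^3 = -1.
(a,b)_3: α=4, u≡1; β=2, v≡2 (mod 3); (1|3)=+1, (2|3)=-1; sign (−1)^0·+1^2·-1^4 = +1.
(a,b)_47: α=3, u≡5; β=1, v≡45 (mod 47); (5|47)=-1, (45|47)=-1; sign (−1)^1·-1^1·-1^3 = -1.
(a,b)_∞: sgn(260391703)=+, sgn(-446641)=−, so +1.
(a,b)_43: α=3, u≡13; β=1, v≡5 (mod 43); (13|43)=+1, (5|43)=-1; sign (−1)^1·+1^1·-1^3 = +1.
(a,b)_5: α=-8, u≡2; β=-4, v≡4 (mod 5); (2|5)=-1, (4|5)=+1; sign (−1)^0·-1^-4·+1^-8 = +1.
(a,b)_53: α=1, u≡38; β=0, v≡16 (mod 53); (38|53)=+1, (16|53)=+1; sign (−1)^0·+1^0·+1^1 = +1.
(a,b)_11: α=1, u≡7; β=0, v≡4 (mod 11); (7|11)=-1, (4|11)=+1; sign (−1)^0·-1^0·+1^1 = +1.
(a,b)_2: α=16, β=8; u≡7, v≡7 (mod 8); ε(u)ε(v)=1·1, αω(v)=16·0, βω(u)=8·0; sum ≡ 1  ⇒  -1.
(a,b)_7: α=-2, u≡3; β=-2, v≡4 (mod 7); (3|7)=-1, (4|7)=+1; sign (−1)^0·-1^-2·+1^-2 = +1.
(a,b)_17: α=3, u≡14; β=1, v≡8 (mod 17); (14|17)=-1, (8|17)=+1; sign (−1)^0·-1^1·+1^3 = -1.
(260391703, -446641 / ℚ) ramifies at {2, 13, 17, 47}: a division algebra.

[2, 13, 17, 47]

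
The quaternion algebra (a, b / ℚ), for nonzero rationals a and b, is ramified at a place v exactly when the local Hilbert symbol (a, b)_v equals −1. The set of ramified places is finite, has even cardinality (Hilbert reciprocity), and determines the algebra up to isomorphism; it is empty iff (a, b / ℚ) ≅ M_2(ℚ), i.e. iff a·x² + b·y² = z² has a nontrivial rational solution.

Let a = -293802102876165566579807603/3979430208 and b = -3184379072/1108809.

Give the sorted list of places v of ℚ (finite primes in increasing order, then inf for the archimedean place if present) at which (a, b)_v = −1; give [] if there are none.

Mod squares: a ≡ -4539119, b ≡ -20723. Check v ∈ {∞, 2, 3, 7, 11, 13, 17, 19, 23, 47, 53}.
v=11: a=11^2·(≡5), b=11^0·(≡3) mod 11; (5|11)=+1, (3|11)=+1; (−1)^{2·0·5}·(+1)^0·(+1)^2 = +1.
v=2: v_2(a)=-6, v_2(b)=6; units ≡ 1, 5 (mod 8); ε·ε+αω+βω = 0·0+-6·1+6·0 ≡ 0  ⇒  (a,b)_2 = +1.
v=13: a=13^-1·(≡12), b=13^-2·(≡1) mod 13; (12|13)=+1, (1|13)=+1; (−1)^{-1·-2·6}·(+1)^-2·(+1)^-1 = +1.
v=23: a=23^3·(≡14), b=23^1·(≡21) mod 23; (14|23)=-1, (21|23)=-1; (−1)^{3·1·11}·(-1)^1·(-1)^3 = -1.
v=∞: -4539119 < 0 and -20723 < 0  ⇒  (a,b)_∞ = -1.
v=19: a=19^1·(≡11), b=19^0·(≡4) mod 19; (11|19)=+1, (4|19)=+1; (−1)^{1·0·9}·(+1)^0·(+1)^1 = +1.
v=53: a=53^4·(≡11), b=53^1·(≡32) mod 53; (11|53)=+1, (32|53)=-1; (−1)^{4·1·26}·(+1)^1·(-1)^4 = +1.
v=3: a=3^-14·(≡1), b=3^-8·(≡1) mod 3; (1|3)=+1, (1|3)=+1; (−1)^{-14·-8·1}·(+1)^-8·(+1)^-14 = +1.
v=17: a=17^3·(≡6), b=17^1·(≡5) mod 17; (6|17)=-1, (5|17)=-1; (−1)^{3·1·8}·(-1)^1·(-1)^3 = +1.
v=47: a=47^1·(≡17), b=47^0·(≡32) mod 47; (17|47)=+1, (32|47)=+1; (−1)^{1·0·23}·(+1)^0·(+1)^1 = +1.
v=7: a=7^8·(≡5), b=7^4·(≡2) mod 7; (5|7)=-1, (2|7)=+1; (−1)^{8·4·3}·(-1)^4·(+1)^8 = +1.
Ram(-4539119, -20723) = {23, ∞}; no ℚ_23-point on the conic.

[23, inf]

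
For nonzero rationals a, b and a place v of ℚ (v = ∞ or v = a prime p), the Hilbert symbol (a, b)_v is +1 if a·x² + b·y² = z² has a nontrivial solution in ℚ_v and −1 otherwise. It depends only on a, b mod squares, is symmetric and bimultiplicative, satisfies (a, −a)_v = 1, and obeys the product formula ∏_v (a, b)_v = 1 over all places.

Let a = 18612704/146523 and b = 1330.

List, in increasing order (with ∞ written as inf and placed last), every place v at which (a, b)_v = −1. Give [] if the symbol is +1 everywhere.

[2, 5, 11, 23]

Mod squares: a ≡ 28842, b ≡ 1330. Check v ∈ {∞, 2, 3, 5, 7, 11, 13, 17, 19, 23}.
v=2: v_2(a)=5, v_2(b)=1; units ≡ 5, 1 (mod 8); ε·ε+αω+βω = 0·0+5·0+1·1 ≡ 1  ⇒  (a,b)_2 = -1.
v=23: a=23^1·(≡3), b=23^0·(≡19) mod 23; (3|23)=+1, (19|23)=-1; (−1)^{1·0·11}·(+1)^0·(-1)^1 = -1.
v=∞: 28842 > 0 and 1330 > 0  ⇒  (a,b)_∞ = +1.
v=11: a=11^3·(≡1), b=11^0·(≡10) mod 11; (1|11)=+1, (10|11)=-1; (−1)^{3·0·5}·(+1)^0·(-1)^3 = -1.
v=5: a=5^0·(≡3), b=5^1·(≡1) mod 5; (3|5)=-1, (1|5)=+1; (−1)^{0·1·2}·(-1)^1·(+1)^0 = -1.
v=17: a=17^-2·(≡6), b=17^0·(≡4) mod 17; (6|17)=-1, (4|17)=+1; (−1)^{-2·0·8}·(-1)^0·(+1)^-2 = +1.
v=3: a=3^-1·(≡2), b=3^0·(≡1) mod 3; (2|3)=-1, (1|3)=+1; (−1)^{-1·0·1}·(-1)^0·(+1)^-1 = +1.
v=19: a=19^1·(≡1), b=19^1·(≡13) mod 19; (1|19)=+1, (13|19)=-1; (−1)^{1·1·9}·(+1)^1·(-1)^1 = +1.
v=7: a=7^0·(≡2), b=7^1·(≡1) mod 7; (2|7)=+1, (1|7)=+1; (−1)^{0·1·3}·(+1)^1·(+1)^0 = +1.
v=13: a=13^-2·(≡5), b=13^0·(≡4) mod 13; (5|13)=-1, (4|13)=+1; (−1)^{-2·0·6}·(-1)^0·(+1)^-2 = +1.
|Ram(28842, 1330)| = 4, even; anisotropic at {2, 5, 11, 23}.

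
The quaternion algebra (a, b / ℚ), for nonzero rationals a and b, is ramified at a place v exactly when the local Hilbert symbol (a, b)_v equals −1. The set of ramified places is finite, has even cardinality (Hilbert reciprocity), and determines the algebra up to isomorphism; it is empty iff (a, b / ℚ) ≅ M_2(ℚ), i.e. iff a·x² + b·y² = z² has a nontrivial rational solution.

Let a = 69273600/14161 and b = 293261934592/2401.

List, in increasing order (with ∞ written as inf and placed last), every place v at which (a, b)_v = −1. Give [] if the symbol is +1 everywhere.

Mod squares: a ≡ 2706, b ≡ 22. Check v ∈ {∞, 2, 3, 5, 7, 11, 17, 41}.
v=2: v_2(a)=11, v_2(b)=17; units ≡ 1, 3 (mod 8); ε·ε+αω+βω = 0·1+11·1+17·0 ≡ 1  ⇒  (a,b)_2 = -1.
v=3: a=3^1·(≡2), b=3^0·(≡1) mod 3; (2|3)=-1, (1|3)=+1; (−1)^{1·0·1}·(-1)^0·(+1)^1 = +1.
v=41: a=41^1·(≡25), b=41^2·(≡3) mod 41; (25|41)=+1, (3|41)=-1; (−1)^{1·2·20}·(+1)^2·(-1)^1 = -1.
v=7: a=7^-2·(≡2), b=7^-4·(≡4) mod 7; (2|7)=+1, (4|7)=+1; (−1)^{-2·-4·3}·(+1)^-4·(+1)^-2 = +1.
v=∞: 2706 > 0 and 22 > 0  ⇒  (a,b)_∞ = +1.
v=17: a=17^-2·(≡3), b=17^0·(≡12) mod 17; (3|17)=-1, (12|17)=-1; (−1)^{-2·0·8}·(-1)^0·(-1)^-2 = +1.
v=5: a=5^2·(≡4), b=5^0·(≡2) mod 5; (4|5)=+1, (2|5)=-1; (−1)^{2·0·2}·(+1)^0·(-1)^2 = +1.
v=11: a=11^1·(≡3), b=11^3·(≡10) mod 11; (3|11)=+1, (10|11)=-1; (−1)^{1·3·5}·(+1)^3·(-1)^1 = +1.
|Ram(2706, 22)| = 2, even; anisotropic at {2, 41}.

[2, 41]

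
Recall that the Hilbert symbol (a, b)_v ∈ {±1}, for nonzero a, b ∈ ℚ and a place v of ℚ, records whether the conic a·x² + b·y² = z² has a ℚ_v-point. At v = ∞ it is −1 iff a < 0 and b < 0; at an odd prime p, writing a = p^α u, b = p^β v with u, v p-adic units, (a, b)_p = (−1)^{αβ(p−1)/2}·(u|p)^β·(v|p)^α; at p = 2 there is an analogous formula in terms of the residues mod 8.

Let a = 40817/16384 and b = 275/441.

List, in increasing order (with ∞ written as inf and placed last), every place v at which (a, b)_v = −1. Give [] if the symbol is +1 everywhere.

(a, b) ≡ (17, 11) mod (ℚ^×)²; places V = {2, 3, 5, 7, 11, 17, ∞}.
(a,b)_3: α=0, u≡2; β=-2, v≡2 (mod 3); (2|3)=-1, (2|3)=-1; sign (−1)^0·-1^-2·-1^0 = +1.
(a,b)_7: α=4, u≡6; β=-2, v≡1 (mod 7); (6|7)=-1, (1|7)=+1; sign (−1)^0·-1^-2·+1^4 = +1.
(a,b)_17: α=1, u≡16; β=0, v≡14 (mod 17); (16|17)=+1, (14|17)=-1; sign (−1)^0·+1^0·-1^1 = -1.
(a,b)_∞: sgn(17)=+, sgn(11)=+, so +1.
(a,b)_5: α=0, u≡3; β=2, v≡1 (mod 5); (3|5)=-1, (1|5)=+1; sign (−1)^0·-1^2·+1^0 = +1.
(a,b)_2: α=-14, β=0; u≡1, v≡3 (mod 8); ε(u)ε(v)=0·1, αω(v)=-14·1, βω(u)=0·0; sum ≡ 0  ⇒  +1.
(a,b)_11: α=0, u≡8; β=1, v≡3 (mod 11); (8|11)=-1, (3|11)=+1; sign (−1)^0·-1^1·+1^0 = -1.
|Ram(17, 11)| = 2, even; anisotropic at {11, 17}.

[11, 17]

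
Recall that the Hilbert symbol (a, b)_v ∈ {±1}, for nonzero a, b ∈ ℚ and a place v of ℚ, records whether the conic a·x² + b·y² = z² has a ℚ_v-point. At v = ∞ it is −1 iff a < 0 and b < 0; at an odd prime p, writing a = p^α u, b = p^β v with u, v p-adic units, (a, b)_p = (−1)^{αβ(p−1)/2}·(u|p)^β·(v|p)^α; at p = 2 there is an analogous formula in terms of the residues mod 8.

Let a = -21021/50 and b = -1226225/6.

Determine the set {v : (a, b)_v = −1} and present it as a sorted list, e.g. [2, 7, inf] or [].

Mod squares: a ≡ -858, b ≡ -6006. Check v ∈ {∞, 2, 3, 5, 7, 11, 13}.
v=∞: -858 < 0 and -6006 < 0  ⇒  (a,b)_∞ = -1.
v=13: a=13^1·(≡9), b=13^1·(≡7) mod 13; (9|13)=+1, (7|13)=-1; (−1)^{1·1·6}·(+1)^1·(-1)^1 = -1.
v=7: a=7^2·(≡5), b=7^3·(≡5) mod 7; (5|7)=-1, (5|7)=-1; (−1)^{2·3·3}·(-1)^3·(-1)^2 = -1.
v=3: a=3^1·(≡2), b=3^-1·(≡2) mod 3; (2|3)=-1, (2|3)=-1; (−1)^{1·-1·1}·(-1)^-1·(-1)^1 = -1.
v=5: a=5^-2·(≡2), b=5^2·(≡1) mod 5; (2|5)=-1, (1|5)=+1; (−1)^{-2·2·2}·(-1)^2·(+1)^-2 = +1.
v=2: v_2(a)=-1, v_2(b)=-1; units ≡ 3, 5 (mod 8); ε·ε+αω+βω = 1·0+-1·1+-1·1 ≡ 0  ⇒  (a,b)_2 = +1.
v=11: a=11^1·(≡6), b=11^1·(≡9) mod 11; (6|11)=-1, (9|11)=+1; (−1)^{1·1·5}·(-1)^1·(+1)^1 = +1.
Ram(-858, -6006) = {3, 7, 13, ∞}; no ℚ_3-point on the conic.

[3, 7, 13, inf]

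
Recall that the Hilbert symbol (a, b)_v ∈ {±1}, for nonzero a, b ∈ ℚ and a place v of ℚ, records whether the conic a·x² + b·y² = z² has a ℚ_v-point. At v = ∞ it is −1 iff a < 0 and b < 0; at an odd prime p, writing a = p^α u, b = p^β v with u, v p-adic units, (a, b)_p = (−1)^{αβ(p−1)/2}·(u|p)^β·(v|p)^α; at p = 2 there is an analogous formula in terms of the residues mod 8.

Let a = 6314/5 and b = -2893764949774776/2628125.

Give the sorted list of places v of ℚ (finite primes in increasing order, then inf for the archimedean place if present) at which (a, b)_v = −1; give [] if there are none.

Mod squares: a ≡ 31570, b ≡ -70. Check v ∈ {∞, 2, 3, 5, 7, 11, 23, 29, 41}.
v=11: a=11^1·(≡7), b=11^4·(≡8) mod 11; (7|11)=-1, (8|11)=-1; (−1)^{1·4·5}·(-1)^4·(-1)^1 = -1.
v=2: v_2(a)=1, v_2(b)=3; units ≡ 1, 5 (mod 8); ε·ε+αω+βω = 0·0+1·1+3·0 ≡ 1  ⇒  (a,b)_2 = -1.
v=3: a=3^0·(≡1), b=3^4·(≡2) mod 3; (1|3)=+1, (2|3)=-1; (−1)^{0·4·1}·(+1)^4·(-1)^0 = +1.
v=23: a=23^0·(≡7), b=23^2·(≡10) mod 23; (7|23)=-1, (10|23)=-1; (−1)^{0·2·11}·(-1)^2·(-1)^0 = +1.
v=7: a=7^1·(≡4), b=7^3·(≡2) mod 7; (4|7)=+1, (2|7)=+1; (−1)^{1·3·3}·(+1)^3·(+1)^1 = -1.
v=29: a=29^0·(≡10), b=29^-2·(≡3) mod 29; (10|29)=-1, (3|29)=-1; (−1)^{0·-2·14}·(-1)^-2·(-1)^0 = +1.
v=41: a=41^1·(≡39), b=41^2·(≡38) mod 41; (39|41)=+1, (38|41)=-1; (−1)^{1·2·20}·(+1)^2·(-1)^1 = -1.
v=5: a=5^-1·(≡4), b=5^-5·(≡4) mod 5; (4|5)=+1, (4|5)=+1; (−1)^{-1·-5·2}·(+1)^-5·(+1)^-1 = +1.
v=∞: 31570 > 0 and -70 < 0  ⇒  (a,b)_∞ = +1.
|Ram(31570, -70)| = 4, even; anisotropic at {2, 7, 11, 41}.

[2, 7, 11, 41]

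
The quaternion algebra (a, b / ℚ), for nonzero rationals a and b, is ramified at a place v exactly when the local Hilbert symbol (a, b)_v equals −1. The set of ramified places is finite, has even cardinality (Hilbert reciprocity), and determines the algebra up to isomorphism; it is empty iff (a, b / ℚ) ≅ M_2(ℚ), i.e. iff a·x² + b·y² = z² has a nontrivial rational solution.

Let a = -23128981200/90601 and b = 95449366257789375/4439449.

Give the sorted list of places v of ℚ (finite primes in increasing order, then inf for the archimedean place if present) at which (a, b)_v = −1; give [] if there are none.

Mod squares: a ≡ -13, b ≡ 703. Check v ∈ {∞, 2, 3, 5, 7, 13, 17, 19, 37, 43}.
v=37: a=37^2·(≡13), b=37^3·(≡22) mod 37; (13|37)=-1, (22|37)=-1; (−1)^{2·3·18}·(-1)^3·(-1)^2 = -1.
v=7: a=7^-2·(≡4), b=7^-4·(≡6) mod 7; (4|7)=+1, (6|7)=-1; (−1)^{-2·-4·3}·(+1)^-4·(-1)^-2 = +1.
v=19: a=19^2·(≡6), b=19^3·(≡2) mod 19; (6|19)=+1, (2|19)=-1; (−1)^{2·3·9}·(+1)^3·(-1)^2 = +1.
v=43: a=43^-2·(≡2), b=43^-2·(≡4) mod 43; (2|43)=-1, (4|43)=+1; (−1)^{-2·-2·21}·(-1)^-2·(+1)^-2 = +1.
v=5: a=5^2·(≡2), b=5^4·(≡2) mod 5; (2|5)=-1, (2|5)=-1; (−1)^{2·4·2}·(-1)^4·(-1)^2 = +1.
v=17: a=17^0·(≡13), b=17^2·(≡7) mod 17; (13|17)=+1, (7|17)=-1; (−1)^{0·2·8}·(+1)^2·(-1)^0 = +1.
v=∞: -13 < 0 and 703 > 0  ⇒  (a,b)_∞ = +1.
v=3: a=3^2·(≡2), b=3^2·(≡1) mod 3; (2|3)=-1, (1|3)=+1; (−1)^{2·2·1}·(-1)^2·(+1)^2 = +1.
v=13: a=13^1·(≡10), b=13^2·(≡1) mod 13; (10|13)=+1, (1|13)=+1; (−1)^{1·2·6}·(+1)^2·(+1)^1 = +1.
v=2: v_2(a)=4, v_2(b)=0; units ≡ 3, 7 (mod 8); ε·ε+αω+βω = 1·1+4·0+0·1 ≡ 1  ⇒  (a,b)_2 = -1.
Ram(-13, 703) = {2, 37}; no ℚ_2-point on the conic.

[2, 37]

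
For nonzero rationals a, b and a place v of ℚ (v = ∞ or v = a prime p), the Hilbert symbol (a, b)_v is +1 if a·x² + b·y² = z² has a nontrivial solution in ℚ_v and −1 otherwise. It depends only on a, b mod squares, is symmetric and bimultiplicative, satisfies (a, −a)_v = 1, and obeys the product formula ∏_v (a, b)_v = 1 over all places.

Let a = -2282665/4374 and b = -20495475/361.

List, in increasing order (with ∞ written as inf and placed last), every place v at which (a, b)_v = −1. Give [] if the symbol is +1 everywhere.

Mod squares: a ≡ -2310, b ≡ -11. Check v ∈ {∞, 2, 3, 5, 7, 11, 13, 19}.
v=∞: -2310 < 0 and -11 < 0  ⇒  (a,b)_∞ = -1.
v=19: a=19^0·(≡13), b=19^-2·(≡15) mod 19; (13|19)=-1, (15|19)=-1; (−1)^{0·-2·9}·(-1)^-2·(-1)^0 = +1.
v=3: a=3^-7·(≡1), b=3^2·(≡1) mod 3; (1|3)=+1, (1|3)=+1; (−1)^{-7·2·1}·(+1)^2·(+1)^-7 = +1.
v=11: a=11^3·(≡8), b=11^1·(≡6) mod 11; (8|11)=-1, (6|11)=-1; (−1)^{3·1·5}·(-1)^1·(-1)^3 = -1.
v=5: a=5^1·(≡3), b=5^2·(≡1) mod 5; (3|5)=-1, (1|5)=+1; (−1)^{1·2·2}·(-1)^2·(+1)^1 = +1.
v=2: v_2(a)=-1, v_2(b)=0; units ≡ 5, 5 (mod 8); ε·ε+αω+βω = 0·0+-1·1+0·1 ≡ 1  ⇒  (a,b)_2 = -1.
v=7: a=7^3·(≡5), b=7^2·(≡6) mod 7; (5|7)=-1, (6|7)=-1; (−1)^{3·2·3}·(-1)^2·(-1)^3 = -1.
v=13: a=13^0·(≡3), b=13^2·(≡8) mod 13; (3|13)=+1, (8|13)=-1; (−1)^{0·2·6}·(+1)^2·(-1)^0 = +1.
(-2310, -11 / ℚ) ramifies at {2, 7, 11, ∞}: a division algebra.

[2, 7, 11, inf]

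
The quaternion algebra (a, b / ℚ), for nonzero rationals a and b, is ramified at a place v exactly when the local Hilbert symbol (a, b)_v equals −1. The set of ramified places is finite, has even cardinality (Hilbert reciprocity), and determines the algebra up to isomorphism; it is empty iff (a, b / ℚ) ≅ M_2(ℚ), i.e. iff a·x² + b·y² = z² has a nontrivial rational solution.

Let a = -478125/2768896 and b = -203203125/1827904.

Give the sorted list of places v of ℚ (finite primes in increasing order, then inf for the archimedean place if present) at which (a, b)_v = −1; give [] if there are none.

[2, 5, 17, inf]

Mod squares: a ≡ -85, b ≡ -5. Check v ∈ {∞, 2, 3, 5, 13, 17}.
v=13: a=13^-2·(≡7), b=13^-4·(≡8) mod 13; (7|13)=-1, (8|13)=-1; (−1)^{-2·-4·6}·(-1)^-4·(-1)^-2 = +1.
v=17: a=17^1·(≡11), b=17^2·(≡14) mod 17; (11|17)=-1, (14|17)=-1; (−1)^{1·2·8}·(-1)^2·(-1)^1 = -1.
v=2: v_2(a)=-14, v_2(b)=-6; units ≡ 3, 3 (mod 8); ε·ε+αω+βω = 1·1+-14·1+-6·1 ≡ 1  ⇒  (a,b)_2 = -1.
v=∞: -85 < 0 and -5 < 0  ⇒  (a,b)_∞ = -1.
v=5: a=5^5·(≡2), b=5^7·(≡1) mod 5; (2|5)=-1, (1|5)=+1; (−1)^{5·7·2}·(-1)^7·(+1)^5 = -1.
v=3: a=3^2·(≡2), b=3^2·(≡1) mod 3; (2|3)=-1, (1|3)=+1; (−1)^{2·2·1}·(-1)^2·(+1)^2 = +1.
|Ram(-85, -5)| = 4, even; anisotropic at {2, 5, 17, ∞}.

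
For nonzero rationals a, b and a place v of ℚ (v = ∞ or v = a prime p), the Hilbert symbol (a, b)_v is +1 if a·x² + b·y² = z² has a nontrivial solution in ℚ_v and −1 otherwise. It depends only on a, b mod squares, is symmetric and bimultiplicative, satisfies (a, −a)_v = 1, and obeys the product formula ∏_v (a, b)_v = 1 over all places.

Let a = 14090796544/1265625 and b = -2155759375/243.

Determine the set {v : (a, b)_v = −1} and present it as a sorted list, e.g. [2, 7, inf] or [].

Mod squares: a ≡ 454894, b ≡ -35805. Check v ∈ {∞, 2, 3, 5, 7, 11, 17, 23, 29, 31}.
v=31: a=31^1·(≡22), b=31^1·(≡6) mod 31; (22|31)=-1, (6|31)=-1; (−1)^{1·1·15}·(-1)^1·(-1)^1 = -1.
v=23: a=23^1·(≡14), b=23^0·(≡8) mod 23; (14|23)=-1, (8|23)=+1; (−1)^{1·0·11}·(-1)^0·(+1)^1 = +1.
v=∞: 454894 > 0 and -35805 < 0  ⇒  (a,b)_∞ = +1.
v=5: a=5^-6·(≡4), b=5^5·(≡4) mod 5; (4|5)=+1, (4|5)=+1; (−1)^{-6·5·2}·(+1)^5·(+1)^-6 = +1.
v=29: a=29^1·(≡19), b=29^0·(≡18) mod 29; (19|29)=-1, (18|29)=-1; (−1)^{1·0·14}·(-1)^0·(-1)^1 = -1.
v=11: a=11^3·(≡9), b=11^1·(≡9) mod 11; (9|11)=+1, (9|11)=+1; (−1)^{3·1·5}·(+1)^1·(+1)^3 = -1.
v=3: a=3^-4·(≡1), b=3^-5·(≡2) mod 3; (1|3)=+1, (2|3)=-1; (−1)^{-4·-5·1}·(+1)^-5·(-1)^-4 = +1.
v=7: a=7^0·(≡5), b=7^1·(≡1) mod 7; (5|7)=-1, (1|7)=+1; (−1)^{0·1·3}·(-1)^1·(+1)^0 = -1.
v=17: a=17^0·(≡15), b=17^2·(≡11) mod 17; (15|17)=+1, (11|17)=-1; (−1)^{0·2·8}·(+1)^2·(-1)^0 = +1.
v=2: v_2(a)=9, v_2(b)=0; units ≡ 7, 3 (mod 8); ε·ε+αω+βω = 1·1+9·1+0·0 ≡ 0  ⇒  (a,b)_2 = +1.
(454894, -35805 / ℚ) ramifies at {7, 11, 29, 31}: a division algebra.

[7, 11, 29, 31]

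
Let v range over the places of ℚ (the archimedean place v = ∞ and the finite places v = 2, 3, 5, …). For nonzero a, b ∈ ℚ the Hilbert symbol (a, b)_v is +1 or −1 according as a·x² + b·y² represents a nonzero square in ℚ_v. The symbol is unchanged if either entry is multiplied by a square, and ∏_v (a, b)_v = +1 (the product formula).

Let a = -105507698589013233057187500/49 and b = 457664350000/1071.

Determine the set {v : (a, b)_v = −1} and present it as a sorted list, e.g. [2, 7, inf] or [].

[7, 13]

Mod squares: a ≡ -715, b ≡ 85085. Check v ∈ {∞, 2, 3, 5, 7, 11, 13, 17, 23}.
v=2: v_2(a)=2, v_2(b)=4; units ≡ 5, 5 (mod 8); ε·ε+αω+βω = 0·0+2·1+4·1 ≡ 0  ⇒  (a,b)_2 = +1.
v=13: a=13^5·(≡1), b=13^1·(≡5) mod 13; (1|13)=+1, (5|13)=-1; (−1)^{5·1·6}·(+1)^1·(-1)^5 = -1.
v=23: a=23^2·(≡22), b=23^2·(≡6) mod 23; (22|23)=-1, (6|23)=+1; (−1)^{2·2·11}·(-1)^2·(+1)^2 = +1.
v=3: a=3^6·(≡2), b=3^-2·(≡2) mod 3; (2|3)=-1, (2|3)=-1; (−1)^{6·-2·1}·(-1)^-2·(-1)^6 = +1.
v=17: a=17^0·(≡16), b=17^-1·(≡7) mod 17; (16|17)=+1, (7|17)=-1; (−1)^{0·-1·8}·(+1)^-1·(-1)^0 = +1.
v=5: a=5^7·(≡2), b=5^5·(≡2) mod 5; (2|5)=-1, (2|5)=-1; (−1)^{7·5·2}·(-1)^5·(-1)^7 = +1.
v=∞: -715 < 0 and 85085 > 0  ⇒  (a,b)_∞ = +1.
v=11: a=11^9·(≡5), b=11^3·(≡8) mod 11; (5|11)=+1, (8|11)=-1; (−1)^{9·3·5}·(+1)^3·(-1)^9 = +1.
v=7: a=7^-2·(≡3), b=7^-1·(≡3) mod 7; (3|7)=-1, (3|7)=-1; (−1)^{-2·-1·3}·(-1)^-1·(-1)^-2 = -1.
(-715, 85085 / ℚ) ramifies at {7, 13}: a division algebra.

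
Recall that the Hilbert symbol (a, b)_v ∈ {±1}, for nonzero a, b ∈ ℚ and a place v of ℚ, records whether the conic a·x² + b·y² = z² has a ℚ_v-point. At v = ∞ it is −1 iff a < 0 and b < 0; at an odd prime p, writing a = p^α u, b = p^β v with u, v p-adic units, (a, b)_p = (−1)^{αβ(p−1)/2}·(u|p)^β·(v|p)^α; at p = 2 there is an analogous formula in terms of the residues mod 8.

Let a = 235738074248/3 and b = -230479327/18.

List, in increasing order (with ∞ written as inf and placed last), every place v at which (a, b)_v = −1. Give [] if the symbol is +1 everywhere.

Mod squares: a ≡ 109446, b ≡ -2727566. Check v ∈ {∞, 2, 3, 13, 17, 29, 31, 37, 41}.
v=29: a=29^1·(≡9), b=29^1·(≡5) mod 29; (9|29)=+1, (5|29)=+1; (−1)^{1·1·14}·(+1)^1·(+1)^1 = +1.
v=37: a=37^1·(≡6), b=37^1·(≡35) mod 37; (6|37)=-1, (35|37)=-1; (−1)^{1·1·18}·(-1)^1·(-1)^1 = +1.
v=2: v_2(a)=3, v_2(b)=-1; units ≡ 3, 1 (mod 8); ε·ε+αω+βω = 1·0+3·0+-1·1 ≡ 1  ⇒  (a,b)_2 = -1.
v=17: a=17^1·(≡6), b=17^0·(≡9) mod 17; (6|17)=-1, (9|17)=+1; (−1)^{1·0·8}·(-1)^0·(+1)^1 = +1.
v=∞: 109446 > 0 and -2727566 < 0  ⇒  (a,b)_∞ = +1.
v=3: a=3^-1·(≡2), b=3^-2·(≡1) mod 3; (2|3)=-1, (1|3)=+1; (−1)^{-1·-2·1}·(-1)^-2·(+1)^-1 = +1.
v=41: a=41^2·(≡13), b=41^1·(≡24) mod 41; (13|41)=-1, (24|41)=-1; (−1)^{2·1·20}·(-1)^1·(-1)^2 = -1.
v=13: a=13^0·(≡9), b=13^2·(≡12) mod 13; (9|13)=+1, (12|13)=+1; (−1)^{0·2·6}·(+1)^2·(+1)^0 = +1.
v=31: a=31^2·(≡5), b=31^1·(≡21) mod 31; (5|31)=+1, (21|31)=-1; (−1)^{2·1·15}·(+1)^1·(-1)^2 = +1.
(109446, -2727566 / ℚ) ramifies at {2, 41}: a division algebra.

[2, 41]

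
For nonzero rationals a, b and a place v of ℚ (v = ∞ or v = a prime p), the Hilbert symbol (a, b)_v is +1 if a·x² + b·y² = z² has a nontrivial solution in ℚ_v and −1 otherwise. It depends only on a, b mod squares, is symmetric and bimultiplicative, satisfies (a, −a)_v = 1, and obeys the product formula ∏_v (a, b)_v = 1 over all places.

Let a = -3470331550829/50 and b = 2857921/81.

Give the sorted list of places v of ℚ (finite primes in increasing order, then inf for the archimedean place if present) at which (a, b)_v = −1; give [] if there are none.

(a, b) ≡ (-19226213578, 9889) mod (ℚ^×)²; places V = {2, 3, 5, 11, 13, 17, 19, 29, 31, 37, 43, 47, ∞}.
(a,b)_∞: sgn(-19226213578)=−, sgn(9889)=+, so +1.
(a,b)_29: α=1, u≡4; β=1, v≡23 (mod 29); (4|29)=+1, (23|29)=+1; sign (−1)^0·+1^1·+1^1 = +1.
(a,b)_5: α=-2, u≡3; β=0, v≡1 (mod 5); (3|5)=-1, (1|5)=+1; sign (−1)^0·-1^0·+1^-2 = +1.
(a,b)_31: α=1, u≡14; β=1, v≡8 (mod 31); (14|31)=+1, (8|31)=+1; sign (−1)^1·+1^1·+1^1 = -1.
(a,b)_43: α=1, u≡4; β=0, v≡32 (mod 43); (4|43)=+1, (32|43)=-1; sign (−1)^0·+1^0·-1^1 = -1.
(a,b)_3: α=0, u≡2; β=-4, v≡1 (mod 3); (2|3)=-1, (1|3)=+1; sign (−1)^0·-1^-4·+1^0 = +1.
(a,b)_11: α=1, u≡2; β=1, v≡6 (mod 11); (2|11)=-1, (6|11)=-1; sign (−1)^1·-1^1·-1^1 = -1.
(a,b)_37: α=1, u≡35; β=0, v≡27 (mod 37); (35|37)=-1, (27|37)=+1; sign (−1)^0·-1^0·+1^1 = +1.
(a,b)_19: α=2, u≡16; β=0, v≡11 (mod 19); (16|19)=+1, (11|19)=+1; sign (−1)^0·+1^0·+1^2 = +1.
(a,b)_2: α=-1, β=0; u≡3, v≡1 (mod 8); ε(u)ε(v)=1·0, αω(v)=-1·0, βω(u)=0·1; sum ≡ 0  ⇒  +1.
(a,b)_13: α=1, u≡6; β=0, v≡9 (mod 13); (6|13)=-1, (9|13)=+1; sign (−1)^0·-1^0·+1^1 = +1.
(a,b)_17: α=0, u≡13; β=2, v≡14 (mod 17); (13|17)=+1, (14|17)=-1; sign (−1)^0·+1^2·-1^0 = +1.
(a,b)_47: α=1, u≡3; β=0, v≡44 (mod 47); (3|47)=+1, (44|47)=-1; sign (−1)^0·+1^0·-1^1 = -1.
|Ram(-19226213578, 9889)| = 4, even; anisotropic at {11, 31, 43, 47}.

[11, 31, 43, 47]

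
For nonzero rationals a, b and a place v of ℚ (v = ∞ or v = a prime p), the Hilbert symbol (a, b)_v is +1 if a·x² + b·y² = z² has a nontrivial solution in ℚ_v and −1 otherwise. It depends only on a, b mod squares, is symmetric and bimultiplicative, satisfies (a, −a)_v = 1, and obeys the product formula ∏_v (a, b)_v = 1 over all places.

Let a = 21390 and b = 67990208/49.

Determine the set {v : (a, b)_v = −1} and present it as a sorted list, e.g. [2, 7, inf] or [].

(a, b) ≡ (21390, 1062347) mod (ℚ^×)²; places V = {2, 3, 5, 7, 11, 13, 17, 19, 23, 31, ∞}.
(a,b)_23: α=1, u≡10; β=1, v≡7 (mod 23); (10|23)=-1, (7|23)=-1; sign (−1)^1·-1^1·-1^1 = -1.
(a,b)_17: α=0, u≡4; β=1, v≡15 (mod 17); (4|17)=+1, (15|17)=+1; sign (−1)^0·+1^1·+1^0 = +1.
(a,b)_11: α=0, u≡6; β=1, v≡10 (mod 11); (6|11)=-1, (10|11)=-1; sign (−1)^0·-1^1·-1^0 = -1.
(a,b)_19: α=0, u≡15; β=1, v≡13 (mod 19); (15|19)=-1, (13|19)=-1; sign (−1)^0·-1^1·-1^0 = -1.
(a,b)_31: α=1, u≡8; β=0, v≡25 (mod 31); (8|31)=+1, (25|31)=+1; sign (−1)^0·+1^0·+1^1 = +1.
(a,b)_∞: sgn(21390)=+, sgn(1062347)=+, so +1.
(a,b)_7: α=0, u≡5; β=-2, v≡6 (mod 7); (5|7)=-1, (6|7)=-1; sign (−1)^0·-1^-2·-1^0 = +1.
(a,b)_2: α=1, β=6; u≡7, v≡3 (mod 8); ε(u)ε(v)=1·1, αω(v)=1·1, βω(u)=6·0; sum ≡ 0  ⇒  +1.
(a,b)_3: α=1, u≡2; β=0, v≡2 (mod 3); (2|3)=-1, (2|3)=-1; sign (−1)^0·-1^0·-1^1 = -1.
(a,b)_13: α=0, u≡5; β=1, v≡9 (mod 13); (5|13)=-1, (9|13)=+1; sign (−1)^0·-1^1·+1^0 = -1.
(a,b)_5: α=1, u≡3; β=0, v≡2 (mod 5); (3|5)=-1, (2|5)=-1; sign (−1)^0·-1^0·-1^1 = -1.
(21390, 1062347 / ℚ) ramifies at {3, 5, 11, 13, 19, 23}: a division algebra.

[3, 5, 11, 13, 19, 23]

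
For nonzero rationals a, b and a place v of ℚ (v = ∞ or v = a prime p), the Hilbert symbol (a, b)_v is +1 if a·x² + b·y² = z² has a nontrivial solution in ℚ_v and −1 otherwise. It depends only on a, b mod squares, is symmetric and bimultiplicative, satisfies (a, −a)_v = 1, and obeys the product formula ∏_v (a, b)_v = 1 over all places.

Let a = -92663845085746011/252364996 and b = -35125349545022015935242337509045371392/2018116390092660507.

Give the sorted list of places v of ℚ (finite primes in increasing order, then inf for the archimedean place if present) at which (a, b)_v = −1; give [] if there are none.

[2, 3, 29, 41, 43, inf]

(a, b) ≡ (-4754811, -246) mod (ℚ^×)²; places V = {2, 3, 7, 11, 13, 29, 31, 37, 41, 43, 47, ∞}.
(a,b)_29: α=1, u≡25; β=2, v≡2 (mod 29); (25|29)=+1, (2|29)=-1; sign (−1)^0·+1^2·-1^1 = -1.
(a,b)_∞: sgn(-4754811)=−, sgn(-246)=−, so -1.
(a,b)_41: α=1, u≡5; β=3, v≡12 (mod 41); (5|41)=+1, (12|41)=-1; sign (−1)^0·+1^3·-1^1 = -1.
(a,b)_11: α=2, u≡3; β=4, v≡10 (mod 11); (3|11)=+1, (10|11)=-1; sign (−1)^0·+1^4·-1^2 = +1.
(a,b)_43: α=1, u≡12; β=2, v≡3 (mod 43); (12|43)=-1, (3|43)=-1; sign (−1)^0·-1^2·-1^1 = -1.
(a,b)_37: α=2, u≡31; β=2, v≡17 (mod 37); (31|37)=-1, (17|37)=-1; sign (−1)^0·-1^2·-1^2 = +1.
(a,b)_2: α=-2, β=9; u≡5, v≡5 (mod 8); ε(u)ε(v)=0·0, αω(v)=-2·1, βω(u)=9·1; sum ≡ 1  ⇒  -1.
(a,b)_13: α=-4, u≡3; β=-10, v≡10 (mod 13); (3|13)=+1, (10|13)=+1; sign (−1)^0·+1^-10·+1^-4 = +1.
(a,b)_7: α=6, u≡1; β=16, v≡3 (mod 7); (1|7)=+1, (3|7)=-1; sign (−1)^0·+1^16·-1^6 = +1.
(a,b)_31: α=1, u≡20; β=2, v≡19 (mod 31); (20|31)=+1, (19|31)=+1; sign (−1)^0·+1^2·+1^1 = +1.
(a,b)_47: α=-2, u≡44; β=-4, v≡32 (mod 47); (44|47)=-1, (32|47)=+1; sign (−1)^0·-1^-4·+1^-2 = +1.
(a,b)_3: α=1, u≡2; β=-1, v≡2 (mod 3); (2|3)=-1, (2|3)=-1; sign (−1)^1·-1^-1·-1^1 = -1.
(-4754811, -246 / ℚ) ramifies at {2, 3, 29, 41, 43, ∞}: a division algebra.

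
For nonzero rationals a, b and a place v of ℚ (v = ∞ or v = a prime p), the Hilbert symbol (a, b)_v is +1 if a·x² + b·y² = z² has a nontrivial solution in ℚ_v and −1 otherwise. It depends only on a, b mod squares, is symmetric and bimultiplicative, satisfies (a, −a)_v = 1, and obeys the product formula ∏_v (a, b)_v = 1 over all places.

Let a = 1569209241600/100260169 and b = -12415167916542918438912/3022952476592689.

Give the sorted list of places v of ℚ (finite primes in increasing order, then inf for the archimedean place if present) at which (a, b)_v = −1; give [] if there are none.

Mod squares: a ≡ 429, b ≡ -3. Check v ∈ {∞, 2, 3, 5, 7, 11, 13, 17, 19, 23, 31}.
v=7: a=7^2·(≡4), b=7^6·(≡4) mod 7; (4|7)=+1, (4|7)=+1; (−1)^{2·6·3}·(+1)^6·(+1)^2 = +1.
v=19: a=19^-2·(≡7), b=19^-4·(≡4) mod 19; (7|19)=+1, (4|19)=+1; (−1)^{-2·-4·9}·(+1)^-4·(+1)^-2 = +1.
v=11: a=11^1·(≡10), b=11^4·(≡10) mod 11; (10|11)=-1, (10|11)=-1; (−1)^{1·4·5}·(-1)^4·(-1)^1 = -1.
v=31: a=31^-2·(≡24), b=31^-2·(≡5) mod 31; (24|31)=-1, (5|31)=+1; (−1)^{-2·-2·15}·(-1)^-2·(+1)^-2 = +1.
v=17: a=17^-2·(≡4), b=17^-6·(≡10) mod 17; (4|17)=+1, (10|17)=-1; (−1)^{-2·-6·8}·(+1)^-6·(-1)^-2 = +1.
v=5: a=5^2·(≡1), b=5^0·(≡2) mod 5; (1|5)=+1, (2|5)=-1; (−1)^{2·0·2}·(+1)^0·(-1)^2 = +1.
v=13: a=13^1·(≡11), b=13^2·(≡10) mod 13; (11|13)=-1, (10|13)=+1; (−1)^{1·2·6}·(-1)^2·(+1)^1 = +1.
v=∞: 429 > 0 and -3 < 0  ⇒  (a,b)_∞ = +1.
v=23: a=23^0·(≡22), b=23^2·(≡5) mod 23; (22|23)=-1, (5|23)=-1; (−1)^{0·2·11}·(-1)^2·(-1)^0 = +1.
v=3: a=3^7·(≡2), b=3^9·(≡2) mod 3; (2|3)=-1, (2|3)=-1; (−1)^{7·9·1}·(-1)^9·(-1)^7 = -1.
v=2: v_2(a)=12, v_2(b)=12; units ≡ 5, 5 (mod 8); ε·ε+αω+βω = 0·0+12·1+12·1 ≡ 0  ⇒  (a,b)_2 = +1.
Ram(429, -3) = {3, 11}; no ℚ_3-point on the conic.

[3, 11]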